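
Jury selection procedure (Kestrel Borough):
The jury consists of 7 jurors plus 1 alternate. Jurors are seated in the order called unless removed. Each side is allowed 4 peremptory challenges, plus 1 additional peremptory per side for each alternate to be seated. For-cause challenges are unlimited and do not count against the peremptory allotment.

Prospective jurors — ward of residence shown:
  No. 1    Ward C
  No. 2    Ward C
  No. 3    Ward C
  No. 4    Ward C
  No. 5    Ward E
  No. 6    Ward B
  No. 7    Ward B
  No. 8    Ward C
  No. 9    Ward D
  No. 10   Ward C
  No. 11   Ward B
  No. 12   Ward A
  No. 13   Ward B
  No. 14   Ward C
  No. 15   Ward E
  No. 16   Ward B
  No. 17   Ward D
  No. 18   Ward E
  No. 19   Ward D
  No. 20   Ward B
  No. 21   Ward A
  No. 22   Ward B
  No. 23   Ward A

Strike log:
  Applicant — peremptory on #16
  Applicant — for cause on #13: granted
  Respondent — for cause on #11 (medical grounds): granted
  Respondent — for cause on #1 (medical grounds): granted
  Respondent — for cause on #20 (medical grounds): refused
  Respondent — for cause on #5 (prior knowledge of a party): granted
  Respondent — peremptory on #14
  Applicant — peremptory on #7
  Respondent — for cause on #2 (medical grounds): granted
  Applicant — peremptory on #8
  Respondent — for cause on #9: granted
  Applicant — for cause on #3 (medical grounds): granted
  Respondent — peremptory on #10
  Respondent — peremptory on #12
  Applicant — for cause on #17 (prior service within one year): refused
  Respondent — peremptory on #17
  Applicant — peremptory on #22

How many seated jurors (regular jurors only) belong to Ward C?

1

Removed: #1, #2, #3, #5, #7, #8, #9, #10, #11, #12, #13, #14, #16, #17, #22.
Seated jurors 1–7: #4, #6, #15, #18, #19, #20, #21 (alternates #23 not counted).
Of those, in Ward C: #4 → 1.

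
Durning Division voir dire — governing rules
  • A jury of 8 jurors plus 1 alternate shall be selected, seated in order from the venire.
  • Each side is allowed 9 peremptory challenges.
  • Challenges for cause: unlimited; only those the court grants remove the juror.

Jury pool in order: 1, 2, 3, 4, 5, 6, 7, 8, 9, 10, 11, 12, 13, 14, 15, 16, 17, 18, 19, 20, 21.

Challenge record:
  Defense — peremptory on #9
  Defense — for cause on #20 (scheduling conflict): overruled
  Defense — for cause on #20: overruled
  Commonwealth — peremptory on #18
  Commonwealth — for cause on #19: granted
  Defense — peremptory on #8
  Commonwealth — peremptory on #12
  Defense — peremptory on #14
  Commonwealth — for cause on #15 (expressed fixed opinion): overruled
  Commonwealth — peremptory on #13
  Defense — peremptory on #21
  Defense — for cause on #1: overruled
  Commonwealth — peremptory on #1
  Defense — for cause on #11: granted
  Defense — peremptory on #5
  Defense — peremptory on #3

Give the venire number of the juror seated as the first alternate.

Removed: #1, #3, #5, #8, #9, #11, #12, #13, #14, #18, #19, #21. (#15, #20 stay — for-cause denied.)
Seating in order: seats 1–8 → #2, #4, #6, #7, #10, #15, #16, #17; alternates → #20.
So alternate 1 is #20.

20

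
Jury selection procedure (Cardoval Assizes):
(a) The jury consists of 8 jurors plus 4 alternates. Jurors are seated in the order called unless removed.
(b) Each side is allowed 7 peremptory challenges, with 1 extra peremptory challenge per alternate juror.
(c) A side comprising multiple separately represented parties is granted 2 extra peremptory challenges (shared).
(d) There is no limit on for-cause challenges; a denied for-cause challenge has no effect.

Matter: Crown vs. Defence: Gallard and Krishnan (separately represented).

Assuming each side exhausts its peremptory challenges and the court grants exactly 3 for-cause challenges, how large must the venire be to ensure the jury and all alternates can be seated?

Seats to fill: 8 + 4 alternates = 12.
Peremptories — Crown: 7 + 1×4 = 11; Defence: 7 + 1×4 + 2 = 13; total 24.
For-cause removals: 3.
Minimum venire: 12 + 24 + 3 = 39.

39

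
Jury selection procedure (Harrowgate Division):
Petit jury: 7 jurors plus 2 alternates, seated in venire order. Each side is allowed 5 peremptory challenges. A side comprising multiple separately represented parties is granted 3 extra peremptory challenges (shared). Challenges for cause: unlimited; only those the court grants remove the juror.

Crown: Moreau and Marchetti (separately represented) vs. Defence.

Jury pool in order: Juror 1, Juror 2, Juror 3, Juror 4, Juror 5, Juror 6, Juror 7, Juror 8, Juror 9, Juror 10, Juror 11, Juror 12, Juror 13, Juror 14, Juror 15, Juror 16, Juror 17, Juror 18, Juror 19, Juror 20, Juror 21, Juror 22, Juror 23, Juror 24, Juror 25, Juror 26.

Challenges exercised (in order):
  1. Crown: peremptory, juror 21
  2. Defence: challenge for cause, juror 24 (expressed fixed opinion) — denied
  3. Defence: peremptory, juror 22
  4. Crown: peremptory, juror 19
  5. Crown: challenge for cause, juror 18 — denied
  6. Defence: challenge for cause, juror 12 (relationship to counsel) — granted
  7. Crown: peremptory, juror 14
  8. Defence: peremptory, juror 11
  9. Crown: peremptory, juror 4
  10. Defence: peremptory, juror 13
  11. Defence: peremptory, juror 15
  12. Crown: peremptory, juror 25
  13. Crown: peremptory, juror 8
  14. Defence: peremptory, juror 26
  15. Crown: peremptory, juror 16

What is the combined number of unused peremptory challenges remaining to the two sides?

1

Crown allotment: 5 base + 3 multi-party = 8. Defence allotment: 5.
Crown peremptories used: #21, #19, #14, #4, #25, #8, #16 — 7 (the for-cause on #18 doesn't count).
Defence peremptories used: #22, #11, #13, #15, #26 — 5 (for-cause on #24, #12 don't count).
Remaining: (8 − 7) + (5 − 5) = 1.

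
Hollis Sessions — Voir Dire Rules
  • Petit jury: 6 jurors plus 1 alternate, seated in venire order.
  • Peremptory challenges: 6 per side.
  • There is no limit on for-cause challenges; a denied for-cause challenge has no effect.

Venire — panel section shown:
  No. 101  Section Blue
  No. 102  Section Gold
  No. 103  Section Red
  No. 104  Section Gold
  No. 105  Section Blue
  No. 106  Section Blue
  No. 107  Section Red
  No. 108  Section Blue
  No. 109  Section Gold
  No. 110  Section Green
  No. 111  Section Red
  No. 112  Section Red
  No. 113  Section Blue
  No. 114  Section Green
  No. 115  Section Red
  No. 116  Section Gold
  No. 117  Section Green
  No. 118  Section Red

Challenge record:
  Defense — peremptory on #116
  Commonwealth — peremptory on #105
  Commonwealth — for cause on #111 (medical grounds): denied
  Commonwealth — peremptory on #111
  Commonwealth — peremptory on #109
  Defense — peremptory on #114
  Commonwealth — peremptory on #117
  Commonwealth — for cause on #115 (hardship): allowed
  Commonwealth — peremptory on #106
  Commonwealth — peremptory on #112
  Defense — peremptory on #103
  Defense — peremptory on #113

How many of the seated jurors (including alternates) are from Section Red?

Removed: #103, #105, #106, #109, #111, #112, #113, #114, #115, #116, #117.
Seated (7 incl. alternates): #101, #102, #104, #107, #108, #110, #118.
Of those, in Section Red: #107, #118 → 2.

2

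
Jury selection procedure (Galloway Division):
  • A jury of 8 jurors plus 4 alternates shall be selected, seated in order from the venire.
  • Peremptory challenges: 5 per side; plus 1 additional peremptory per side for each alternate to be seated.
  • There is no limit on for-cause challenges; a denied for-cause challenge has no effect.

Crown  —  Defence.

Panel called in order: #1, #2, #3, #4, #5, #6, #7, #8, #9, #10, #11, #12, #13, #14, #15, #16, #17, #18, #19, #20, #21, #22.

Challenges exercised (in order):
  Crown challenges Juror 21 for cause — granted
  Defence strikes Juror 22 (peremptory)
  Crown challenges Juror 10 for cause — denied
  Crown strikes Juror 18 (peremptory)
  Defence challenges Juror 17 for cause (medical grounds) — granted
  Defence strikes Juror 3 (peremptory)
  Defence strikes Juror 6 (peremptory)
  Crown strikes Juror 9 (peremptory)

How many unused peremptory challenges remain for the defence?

6

Defence allotment: 5 base + 1 × 4 alternates = 9.
Defence peremptories used: #22, #3, #6 — 3 (the for-cause on #17 doesn't count).
Remaining: 9 − 3 = 6.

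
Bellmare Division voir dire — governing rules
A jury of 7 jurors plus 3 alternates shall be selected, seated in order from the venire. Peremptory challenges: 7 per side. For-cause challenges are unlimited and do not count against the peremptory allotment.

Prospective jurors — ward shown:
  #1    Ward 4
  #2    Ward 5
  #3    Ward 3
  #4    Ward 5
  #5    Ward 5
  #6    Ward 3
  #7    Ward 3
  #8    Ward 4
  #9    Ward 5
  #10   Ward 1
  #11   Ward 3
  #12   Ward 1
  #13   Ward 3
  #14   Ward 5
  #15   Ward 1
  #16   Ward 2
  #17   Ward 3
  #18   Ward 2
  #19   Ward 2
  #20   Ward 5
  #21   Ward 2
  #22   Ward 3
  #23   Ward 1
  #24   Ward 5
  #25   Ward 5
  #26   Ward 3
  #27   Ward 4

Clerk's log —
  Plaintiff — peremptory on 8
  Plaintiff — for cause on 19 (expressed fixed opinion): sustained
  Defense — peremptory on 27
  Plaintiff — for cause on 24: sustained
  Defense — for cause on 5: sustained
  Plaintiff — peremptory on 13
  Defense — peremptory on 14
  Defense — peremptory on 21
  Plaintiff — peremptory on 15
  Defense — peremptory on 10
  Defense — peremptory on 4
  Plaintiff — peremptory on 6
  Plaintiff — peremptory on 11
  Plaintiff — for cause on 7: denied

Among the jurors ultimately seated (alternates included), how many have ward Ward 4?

1

Removed: #4, #5, #6, #8, #10, #11, #13, #14, #15, #19, #21, #24, #27.
Seated (10 incl. alternates): #1, #2, #3, #7, #9, #12, #16, #17, #18, #20.
Of those, in Ward 4: #1 → 1.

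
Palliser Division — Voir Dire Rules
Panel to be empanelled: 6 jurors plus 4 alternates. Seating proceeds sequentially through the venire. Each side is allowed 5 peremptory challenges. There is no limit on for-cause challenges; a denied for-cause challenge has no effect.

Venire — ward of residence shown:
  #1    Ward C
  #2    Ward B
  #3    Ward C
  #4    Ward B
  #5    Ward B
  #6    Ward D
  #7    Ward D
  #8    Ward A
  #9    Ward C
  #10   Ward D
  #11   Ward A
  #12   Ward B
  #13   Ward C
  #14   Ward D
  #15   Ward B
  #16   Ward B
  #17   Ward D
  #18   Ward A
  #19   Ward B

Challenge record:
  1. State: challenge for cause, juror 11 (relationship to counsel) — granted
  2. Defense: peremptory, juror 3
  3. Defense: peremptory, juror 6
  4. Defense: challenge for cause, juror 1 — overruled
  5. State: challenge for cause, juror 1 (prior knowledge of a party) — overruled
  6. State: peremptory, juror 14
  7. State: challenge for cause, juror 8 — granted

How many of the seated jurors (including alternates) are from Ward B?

Removed: #3, #6, #8, #11, #14.
Seated (10 incl. alternates): #1, #2, #4, #5, #7, #9, #10, #12, #13, #15.
Of those, in Ward B: #2, #4, #5, #12, #15 → 5.

5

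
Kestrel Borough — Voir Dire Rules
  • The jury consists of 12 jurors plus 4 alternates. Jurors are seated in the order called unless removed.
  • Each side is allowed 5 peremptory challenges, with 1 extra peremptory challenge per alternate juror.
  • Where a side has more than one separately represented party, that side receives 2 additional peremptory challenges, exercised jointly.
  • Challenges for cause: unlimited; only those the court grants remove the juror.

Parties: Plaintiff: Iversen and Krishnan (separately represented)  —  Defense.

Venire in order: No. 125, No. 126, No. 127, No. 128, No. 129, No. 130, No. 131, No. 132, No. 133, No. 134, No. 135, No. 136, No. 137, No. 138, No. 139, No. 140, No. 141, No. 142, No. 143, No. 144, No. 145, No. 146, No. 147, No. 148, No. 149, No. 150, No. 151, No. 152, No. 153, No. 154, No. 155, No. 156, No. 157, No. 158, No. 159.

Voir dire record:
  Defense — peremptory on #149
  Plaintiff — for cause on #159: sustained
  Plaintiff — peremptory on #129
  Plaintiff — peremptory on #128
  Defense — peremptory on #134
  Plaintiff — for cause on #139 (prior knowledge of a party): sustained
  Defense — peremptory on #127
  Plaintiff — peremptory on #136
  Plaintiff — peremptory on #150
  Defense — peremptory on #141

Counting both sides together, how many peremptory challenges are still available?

12

Plaintiff allotment: 5 base + 1 × 4 alternates + 2 multi-party = 11. Defense allotment: 5 base + 1 × 4 alternates = 9.
Plaintiff peremptories used: #129, #128, #136, #150 — 4 (for-cause on #159, #139 don't count).
Defense peremptories used: #149, #134, #127, #141 — 4.
Remaining: (11 − 4) + (9 − 4) = 12.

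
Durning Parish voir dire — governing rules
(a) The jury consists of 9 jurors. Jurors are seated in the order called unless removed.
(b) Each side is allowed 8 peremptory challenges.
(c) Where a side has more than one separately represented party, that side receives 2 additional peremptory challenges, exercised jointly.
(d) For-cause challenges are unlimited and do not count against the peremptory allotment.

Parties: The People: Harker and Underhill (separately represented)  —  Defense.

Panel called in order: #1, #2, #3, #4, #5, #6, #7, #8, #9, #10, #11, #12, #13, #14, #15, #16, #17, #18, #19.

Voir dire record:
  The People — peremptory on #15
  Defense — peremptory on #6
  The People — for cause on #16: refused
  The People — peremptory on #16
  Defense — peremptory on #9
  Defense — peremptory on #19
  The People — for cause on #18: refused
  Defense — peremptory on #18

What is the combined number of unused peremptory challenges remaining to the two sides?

The People allotment: 8 base + 2 multi-party = 10. Defense allotment: 8.
The People peremptories used: #15, #16 — 2 (for-cause on #16, #18 don't count).
Defense peremptories used: #6, #9, #19, #18 — 4.
Remaining: (10 − 2) + (8 − 4) = 12.

12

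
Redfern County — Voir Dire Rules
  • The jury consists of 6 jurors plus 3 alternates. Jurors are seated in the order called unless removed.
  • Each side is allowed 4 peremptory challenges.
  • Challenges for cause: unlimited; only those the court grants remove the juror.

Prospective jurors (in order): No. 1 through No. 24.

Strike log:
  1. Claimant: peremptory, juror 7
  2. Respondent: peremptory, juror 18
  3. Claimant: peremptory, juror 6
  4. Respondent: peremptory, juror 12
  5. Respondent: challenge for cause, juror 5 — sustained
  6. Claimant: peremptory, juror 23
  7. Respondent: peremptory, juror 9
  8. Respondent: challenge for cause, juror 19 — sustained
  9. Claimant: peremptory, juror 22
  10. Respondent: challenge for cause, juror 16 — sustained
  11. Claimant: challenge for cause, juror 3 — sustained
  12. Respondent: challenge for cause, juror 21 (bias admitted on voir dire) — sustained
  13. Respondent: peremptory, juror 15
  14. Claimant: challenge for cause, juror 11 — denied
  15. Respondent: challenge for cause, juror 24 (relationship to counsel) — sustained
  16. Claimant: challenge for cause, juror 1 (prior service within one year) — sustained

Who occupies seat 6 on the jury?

13

Removed: #1, #3, #5, #6, #7, #9, #12, #15, #16, #18, #19, #21, #22, #23, #24. (#11 stays — for-cause denied.)
Seating in order: seats 1–6 → #2, #4, #8, #10, #11, #13; alternates → #14, #17, #20.
So seat 6 is #13.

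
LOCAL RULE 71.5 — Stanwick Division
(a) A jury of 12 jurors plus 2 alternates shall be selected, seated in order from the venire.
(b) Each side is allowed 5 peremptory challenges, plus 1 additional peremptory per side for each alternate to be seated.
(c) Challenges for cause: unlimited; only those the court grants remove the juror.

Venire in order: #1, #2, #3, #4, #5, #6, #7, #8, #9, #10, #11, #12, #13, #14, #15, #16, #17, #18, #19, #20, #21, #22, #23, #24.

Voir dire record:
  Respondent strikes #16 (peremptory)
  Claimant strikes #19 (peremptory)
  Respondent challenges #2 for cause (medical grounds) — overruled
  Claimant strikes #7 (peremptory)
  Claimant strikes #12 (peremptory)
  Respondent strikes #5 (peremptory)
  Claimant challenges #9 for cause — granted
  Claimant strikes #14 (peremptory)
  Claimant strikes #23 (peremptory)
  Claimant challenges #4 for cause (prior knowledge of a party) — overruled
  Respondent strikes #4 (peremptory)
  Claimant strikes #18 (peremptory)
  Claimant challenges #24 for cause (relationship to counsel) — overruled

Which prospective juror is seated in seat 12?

21

Removed: #4, #5, #7, #9, #12, #14, #16, #18, #19, #23. (#2, #24 stay — for-cause denied.)
Seating in order: seats 1–12 → #1, #2, #3, #6, #8, #10, #11, #13, #15, #17, #20, #21; alternates → #22, #24.
So seat 12 is #21.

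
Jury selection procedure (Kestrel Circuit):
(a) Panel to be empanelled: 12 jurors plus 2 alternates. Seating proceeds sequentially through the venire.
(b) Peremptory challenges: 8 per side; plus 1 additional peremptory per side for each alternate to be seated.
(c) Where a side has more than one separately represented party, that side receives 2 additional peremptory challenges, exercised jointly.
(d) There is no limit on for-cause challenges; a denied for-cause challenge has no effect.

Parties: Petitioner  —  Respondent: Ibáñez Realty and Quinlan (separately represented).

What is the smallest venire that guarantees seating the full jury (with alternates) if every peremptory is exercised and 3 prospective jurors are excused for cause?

Seats to fill: 12 + 2 alternates = 14.
Peremptories — Petitioner: 8 + 1×2 = 10; Respondent: 8 + 1×2 + 2 = 12; total 22.
For-cause removals: 3.
Minimum venire: 14 + 22 + 3 = 39.

39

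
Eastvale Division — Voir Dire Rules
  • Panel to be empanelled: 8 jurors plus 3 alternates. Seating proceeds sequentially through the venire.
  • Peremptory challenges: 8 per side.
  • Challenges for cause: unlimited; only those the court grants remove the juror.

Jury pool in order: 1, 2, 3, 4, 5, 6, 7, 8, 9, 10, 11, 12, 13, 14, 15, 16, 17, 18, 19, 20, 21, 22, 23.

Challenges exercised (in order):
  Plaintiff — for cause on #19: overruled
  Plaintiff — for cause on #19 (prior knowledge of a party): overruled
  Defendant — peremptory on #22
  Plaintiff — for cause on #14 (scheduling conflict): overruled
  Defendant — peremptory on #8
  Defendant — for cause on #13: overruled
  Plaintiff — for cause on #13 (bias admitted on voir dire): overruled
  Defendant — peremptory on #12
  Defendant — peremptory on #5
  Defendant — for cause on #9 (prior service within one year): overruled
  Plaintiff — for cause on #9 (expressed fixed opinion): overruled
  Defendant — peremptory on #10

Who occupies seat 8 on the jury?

Removed: #5, #8, #10, #12, #22. (#9, #13, #14, #19 stay — for-cause denied.)
Seating in order: seats 1–8 → #1, #2, #3, #4, #6, #7, #9, #11; alternates → #13, #14, #15.
So seat 8 is #11.

11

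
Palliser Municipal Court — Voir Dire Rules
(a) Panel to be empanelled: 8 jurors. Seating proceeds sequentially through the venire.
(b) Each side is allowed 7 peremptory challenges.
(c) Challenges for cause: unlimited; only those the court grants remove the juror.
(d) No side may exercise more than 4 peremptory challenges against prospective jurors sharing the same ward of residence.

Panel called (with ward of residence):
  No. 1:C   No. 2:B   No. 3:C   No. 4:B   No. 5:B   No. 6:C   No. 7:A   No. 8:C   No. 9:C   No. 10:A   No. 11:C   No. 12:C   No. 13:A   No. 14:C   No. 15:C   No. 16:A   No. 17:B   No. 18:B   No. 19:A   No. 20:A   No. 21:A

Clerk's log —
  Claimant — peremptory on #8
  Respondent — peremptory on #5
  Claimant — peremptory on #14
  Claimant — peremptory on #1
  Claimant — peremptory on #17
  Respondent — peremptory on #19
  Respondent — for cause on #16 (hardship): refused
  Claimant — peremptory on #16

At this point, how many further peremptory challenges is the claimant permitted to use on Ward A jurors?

Claimant peremptories so far: #8, #14, #1, #17, #16 — 5 of 7 used, 2 left overall.
Against Ward A: #16 — 1 used; per-ward cap 4 leaves 3.
Binding limit: min(2, 3) = 2.

2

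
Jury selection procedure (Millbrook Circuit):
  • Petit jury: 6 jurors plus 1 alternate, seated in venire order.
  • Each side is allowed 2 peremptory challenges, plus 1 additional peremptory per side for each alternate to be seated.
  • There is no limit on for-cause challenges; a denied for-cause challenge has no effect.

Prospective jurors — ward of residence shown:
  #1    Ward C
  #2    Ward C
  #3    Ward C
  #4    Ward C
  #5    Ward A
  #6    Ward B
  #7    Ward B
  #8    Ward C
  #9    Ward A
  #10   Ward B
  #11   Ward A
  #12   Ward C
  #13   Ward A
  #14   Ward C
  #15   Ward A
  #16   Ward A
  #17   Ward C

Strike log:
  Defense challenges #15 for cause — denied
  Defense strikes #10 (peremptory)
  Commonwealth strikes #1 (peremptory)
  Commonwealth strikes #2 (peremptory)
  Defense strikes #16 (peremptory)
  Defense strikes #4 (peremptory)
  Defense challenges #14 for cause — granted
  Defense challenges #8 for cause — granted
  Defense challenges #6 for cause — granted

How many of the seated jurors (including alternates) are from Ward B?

1

Removed: #1, #2, #4, #6, #8, #10, #14, #16.
Seated (7 incl. alternates): #3, #5, #7, #9, #11, #12, #13.
Of those, in Ward B: #7 → 1.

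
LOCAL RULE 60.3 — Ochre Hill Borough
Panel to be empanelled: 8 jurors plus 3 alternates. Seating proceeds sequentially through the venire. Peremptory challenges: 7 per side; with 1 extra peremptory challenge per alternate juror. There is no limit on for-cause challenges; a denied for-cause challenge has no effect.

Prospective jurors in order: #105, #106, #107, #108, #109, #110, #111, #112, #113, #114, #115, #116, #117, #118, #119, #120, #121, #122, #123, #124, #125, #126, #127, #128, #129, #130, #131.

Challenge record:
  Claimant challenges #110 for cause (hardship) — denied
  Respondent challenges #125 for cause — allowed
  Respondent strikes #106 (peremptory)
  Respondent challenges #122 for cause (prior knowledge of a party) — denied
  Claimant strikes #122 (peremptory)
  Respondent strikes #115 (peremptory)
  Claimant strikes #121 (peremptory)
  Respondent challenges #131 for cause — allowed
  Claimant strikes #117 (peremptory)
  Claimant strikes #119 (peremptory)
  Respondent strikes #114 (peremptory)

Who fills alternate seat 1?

116

Removed: #106, #114, #115, #117, #119, #121, #122, #125, #131. (#110 stays — for-cause denied.)
Seating in order: seats 1–8 → #105, #107, #108, #109, #110, #111, #112, #113; alternates → #116, #118, #120.
So alternate 1 is #116.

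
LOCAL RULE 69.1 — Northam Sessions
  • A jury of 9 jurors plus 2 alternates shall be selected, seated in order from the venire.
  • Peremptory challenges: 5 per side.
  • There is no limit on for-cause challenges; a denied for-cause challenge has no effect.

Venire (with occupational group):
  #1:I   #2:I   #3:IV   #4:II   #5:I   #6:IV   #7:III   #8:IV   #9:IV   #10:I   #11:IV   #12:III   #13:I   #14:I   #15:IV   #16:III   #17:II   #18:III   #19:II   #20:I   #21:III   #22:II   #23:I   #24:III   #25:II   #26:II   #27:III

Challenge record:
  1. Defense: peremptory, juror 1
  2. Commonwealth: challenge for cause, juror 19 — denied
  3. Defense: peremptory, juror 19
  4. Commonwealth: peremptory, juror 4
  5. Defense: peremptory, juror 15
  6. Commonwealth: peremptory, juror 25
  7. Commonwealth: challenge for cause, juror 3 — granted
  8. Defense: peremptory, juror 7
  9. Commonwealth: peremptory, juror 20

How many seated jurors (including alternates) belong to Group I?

Removed: #1, #3, #4, #7, #15, #19, #20, #25.
Seated (11 incl. alternates): #2, #5, #6, #8, #9, #10, #11, #12, #13, #14, #16.
Of those, in Group I: #2, #5, #10, #13, #14 → 5.

5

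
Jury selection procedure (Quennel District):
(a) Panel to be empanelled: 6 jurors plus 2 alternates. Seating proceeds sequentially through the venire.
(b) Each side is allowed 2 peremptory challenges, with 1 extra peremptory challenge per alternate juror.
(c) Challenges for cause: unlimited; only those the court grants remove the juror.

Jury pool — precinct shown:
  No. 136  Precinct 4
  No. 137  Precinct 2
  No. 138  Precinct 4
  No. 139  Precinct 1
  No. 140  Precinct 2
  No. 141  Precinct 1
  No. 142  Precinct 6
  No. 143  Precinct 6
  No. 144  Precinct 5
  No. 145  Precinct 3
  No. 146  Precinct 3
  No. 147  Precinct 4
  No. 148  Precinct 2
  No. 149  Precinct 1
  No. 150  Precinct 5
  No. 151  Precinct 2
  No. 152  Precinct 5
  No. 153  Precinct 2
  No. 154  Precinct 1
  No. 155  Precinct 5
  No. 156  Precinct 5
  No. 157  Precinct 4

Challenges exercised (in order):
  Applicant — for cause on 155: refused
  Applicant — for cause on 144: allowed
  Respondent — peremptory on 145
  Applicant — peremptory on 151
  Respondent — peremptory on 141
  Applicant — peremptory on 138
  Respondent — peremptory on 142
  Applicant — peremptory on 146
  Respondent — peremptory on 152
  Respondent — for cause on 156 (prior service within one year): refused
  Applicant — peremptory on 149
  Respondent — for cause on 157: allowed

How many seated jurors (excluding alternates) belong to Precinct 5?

0

Removed: #138, #141, #142, #144, #145, #146, #149, #151, #152, #157.
Seated jurors 1–6: #136, #137, #139, #140, #143, #147 (alternates #148, #150 not counted).
None of those are in Precinct 5 → 0.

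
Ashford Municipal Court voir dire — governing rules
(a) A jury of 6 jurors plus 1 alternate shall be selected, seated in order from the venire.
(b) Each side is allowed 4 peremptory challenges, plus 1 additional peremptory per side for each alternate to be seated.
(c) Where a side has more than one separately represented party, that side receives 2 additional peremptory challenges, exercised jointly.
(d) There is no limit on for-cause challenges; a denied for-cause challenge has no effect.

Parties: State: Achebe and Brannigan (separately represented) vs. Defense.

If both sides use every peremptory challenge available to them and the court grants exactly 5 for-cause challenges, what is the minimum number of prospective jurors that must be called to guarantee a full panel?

Seats to fill: 6 + 1 alternates = 7.
Peremptories — State: 4 + 1×1 + 2 = 7; Defense: 4 + 1×1 = 5; total 12.
For-cause removals: 5.
Minimum venire: 7 + 12 + 5 = 24.

24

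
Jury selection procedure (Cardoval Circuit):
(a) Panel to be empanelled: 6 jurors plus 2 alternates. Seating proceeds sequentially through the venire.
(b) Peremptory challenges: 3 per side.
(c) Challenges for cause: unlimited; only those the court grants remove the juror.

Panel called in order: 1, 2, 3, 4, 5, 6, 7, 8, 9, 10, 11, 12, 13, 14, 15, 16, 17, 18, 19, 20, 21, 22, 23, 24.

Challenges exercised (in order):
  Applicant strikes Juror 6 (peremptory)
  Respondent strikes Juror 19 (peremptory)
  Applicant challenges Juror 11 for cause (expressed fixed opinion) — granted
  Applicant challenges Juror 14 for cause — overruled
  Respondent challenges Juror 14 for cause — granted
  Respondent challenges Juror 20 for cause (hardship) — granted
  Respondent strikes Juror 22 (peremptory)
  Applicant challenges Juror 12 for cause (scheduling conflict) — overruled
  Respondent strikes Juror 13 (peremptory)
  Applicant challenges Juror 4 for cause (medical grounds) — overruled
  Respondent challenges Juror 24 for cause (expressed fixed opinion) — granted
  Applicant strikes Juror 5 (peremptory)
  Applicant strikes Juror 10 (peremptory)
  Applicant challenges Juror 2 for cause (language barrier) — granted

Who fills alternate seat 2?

Removed: #2, #5, #6, #10, #11, #13, #14, #19, #20, #22, #24. (#4, #12 stay — for-cause denied.)
Filling seats in venire order through position 8: #1, #3, #4, #7, #8, #9, #12, #15.
So alternate 2 is #15.

15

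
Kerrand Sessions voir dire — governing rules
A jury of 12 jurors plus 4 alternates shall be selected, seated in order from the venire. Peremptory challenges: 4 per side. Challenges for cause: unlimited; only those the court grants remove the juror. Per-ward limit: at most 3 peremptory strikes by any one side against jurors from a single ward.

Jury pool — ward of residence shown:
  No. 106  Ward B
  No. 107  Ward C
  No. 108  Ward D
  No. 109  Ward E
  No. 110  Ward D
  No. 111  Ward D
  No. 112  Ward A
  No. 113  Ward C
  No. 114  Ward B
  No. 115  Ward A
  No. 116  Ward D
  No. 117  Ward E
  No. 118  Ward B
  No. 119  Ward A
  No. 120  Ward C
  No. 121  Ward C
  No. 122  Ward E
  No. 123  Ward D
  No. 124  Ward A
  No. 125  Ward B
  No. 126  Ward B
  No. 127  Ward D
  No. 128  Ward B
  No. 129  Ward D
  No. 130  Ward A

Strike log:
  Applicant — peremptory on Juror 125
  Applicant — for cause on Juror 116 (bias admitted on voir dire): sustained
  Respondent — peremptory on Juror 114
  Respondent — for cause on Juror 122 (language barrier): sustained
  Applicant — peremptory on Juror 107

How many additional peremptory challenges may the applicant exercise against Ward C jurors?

2

Applicant peremptories so far: #125, #107 — 2 of 4 used, 2 left overall.
Against Ward C: #107 — 1 used; per-ward cap 3 leaves 2.
Binding limit: min(2, 2) = 2.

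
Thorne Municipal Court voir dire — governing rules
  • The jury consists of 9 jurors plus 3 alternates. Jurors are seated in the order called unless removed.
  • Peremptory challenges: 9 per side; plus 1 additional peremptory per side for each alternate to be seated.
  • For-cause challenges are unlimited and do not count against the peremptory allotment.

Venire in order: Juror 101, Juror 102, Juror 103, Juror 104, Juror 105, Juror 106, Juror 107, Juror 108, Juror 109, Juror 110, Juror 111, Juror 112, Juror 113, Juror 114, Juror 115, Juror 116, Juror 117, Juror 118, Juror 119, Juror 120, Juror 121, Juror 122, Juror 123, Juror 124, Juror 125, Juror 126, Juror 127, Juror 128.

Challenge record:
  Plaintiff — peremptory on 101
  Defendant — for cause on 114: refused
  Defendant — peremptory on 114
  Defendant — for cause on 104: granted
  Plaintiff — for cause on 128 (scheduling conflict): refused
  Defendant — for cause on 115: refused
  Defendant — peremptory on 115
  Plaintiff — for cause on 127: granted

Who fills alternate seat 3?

Removed: #101, #104, #114, #115, #127. (#128 stays — for-cause denied.)
Seating in order: seats 1–9 → #102, #103, #105, #106, #107, #108, #109, #110, #111; alternates → #112, #113, #116.
So alternate 3 is #116.

116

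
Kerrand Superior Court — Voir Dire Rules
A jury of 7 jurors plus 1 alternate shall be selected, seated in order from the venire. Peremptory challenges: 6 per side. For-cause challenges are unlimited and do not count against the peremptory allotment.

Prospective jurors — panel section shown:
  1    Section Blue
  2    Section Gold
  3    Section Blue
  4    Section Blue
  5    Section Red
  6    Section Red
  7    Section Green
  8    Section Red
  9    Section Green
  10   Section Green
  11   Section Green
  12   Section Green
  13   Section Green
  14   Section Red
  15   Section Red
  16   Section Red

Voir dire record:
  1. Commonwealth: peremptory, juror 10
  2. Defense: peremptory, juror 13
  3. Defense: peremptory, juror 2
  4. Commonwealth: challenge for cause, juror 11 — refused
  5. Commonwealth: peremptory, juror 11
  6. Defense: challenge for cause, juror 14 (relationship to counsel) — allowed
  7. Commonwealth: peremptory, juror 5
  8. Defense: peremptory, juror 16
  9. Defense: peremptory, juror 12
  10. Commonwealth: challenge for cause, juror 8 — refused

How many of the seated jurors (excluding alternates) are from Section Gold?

0

Removed: #2, #5, #10, #11, #12, #13, #14, #16.
Seated jurors 1–7: #1, #3, #4, #6, #7, #8, #9 (alternates #15 not counted).
None of those are in Section Gold → 0.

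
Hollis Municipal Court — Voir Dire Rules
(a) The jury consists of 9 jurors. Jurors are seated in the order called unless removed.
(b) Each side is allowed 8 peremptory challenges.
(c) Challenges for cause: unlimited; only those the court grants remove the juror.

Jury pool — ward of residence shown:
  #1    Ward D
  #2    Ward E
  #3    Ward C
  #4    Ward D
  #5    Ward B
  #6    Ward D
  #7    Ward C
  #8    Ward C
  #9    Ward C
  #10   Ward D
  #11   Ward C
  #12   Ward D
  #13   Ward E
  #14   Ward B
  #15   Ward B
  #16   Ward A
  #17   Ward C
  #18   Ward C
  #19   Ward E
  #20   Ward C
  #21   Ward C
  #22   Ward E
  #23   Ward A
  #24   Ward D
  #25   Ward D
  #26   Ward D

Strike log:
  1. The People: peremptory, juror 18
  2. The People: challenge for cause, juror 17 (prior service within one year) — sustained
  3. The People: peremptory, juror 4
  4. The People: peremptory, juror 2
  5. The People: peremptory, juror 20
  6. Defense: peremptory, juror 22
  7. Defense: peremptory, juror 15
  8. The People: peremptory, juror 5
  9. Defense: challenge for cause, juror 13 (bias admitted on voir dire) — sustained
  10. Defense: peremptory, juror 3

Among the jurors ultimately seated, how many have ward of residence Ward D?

4

Removed: #2, #3, #4, #5, #13, #15, #17, #18, #20, #22.
Seated jurors 1–9: #1, #6, #7, #8, #9, #10, #11, #12, #14.
Of those, in Ward D: #1, #6, #10, #12 → 4.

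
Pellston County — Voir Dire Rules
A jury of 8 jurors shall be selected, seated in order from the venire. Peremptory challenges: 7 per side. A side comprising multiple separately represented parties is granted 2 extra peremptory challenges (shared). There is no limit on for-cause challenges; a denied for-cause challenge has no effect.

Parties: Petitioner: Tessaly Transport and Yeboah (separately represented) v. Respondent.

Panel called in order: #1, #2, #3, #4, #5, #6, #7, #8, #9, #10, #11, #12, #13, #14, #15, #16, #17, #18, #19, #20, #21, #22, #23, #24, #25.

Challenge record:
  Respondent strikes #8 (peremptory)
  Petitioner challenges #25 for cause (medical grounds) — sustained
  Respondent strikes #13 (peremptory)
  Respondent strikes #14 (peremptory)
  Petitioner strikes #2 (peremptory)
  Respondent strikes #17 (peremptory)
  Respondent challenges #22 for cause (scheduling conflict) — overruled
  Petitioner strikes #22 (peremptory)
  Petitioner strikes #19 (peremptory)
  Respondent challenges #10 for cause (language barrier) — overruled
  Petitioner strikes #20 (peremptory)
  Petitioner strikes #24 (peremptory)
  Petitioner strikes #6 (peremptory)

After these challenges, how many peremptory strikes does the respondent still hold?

Respondent allotment: 7.
Respondent peremptories used: #8, #13, #14, #17 — 4 (for-cause on #22, #10 don't count).
Remaining: 7 − 4 = 3.

3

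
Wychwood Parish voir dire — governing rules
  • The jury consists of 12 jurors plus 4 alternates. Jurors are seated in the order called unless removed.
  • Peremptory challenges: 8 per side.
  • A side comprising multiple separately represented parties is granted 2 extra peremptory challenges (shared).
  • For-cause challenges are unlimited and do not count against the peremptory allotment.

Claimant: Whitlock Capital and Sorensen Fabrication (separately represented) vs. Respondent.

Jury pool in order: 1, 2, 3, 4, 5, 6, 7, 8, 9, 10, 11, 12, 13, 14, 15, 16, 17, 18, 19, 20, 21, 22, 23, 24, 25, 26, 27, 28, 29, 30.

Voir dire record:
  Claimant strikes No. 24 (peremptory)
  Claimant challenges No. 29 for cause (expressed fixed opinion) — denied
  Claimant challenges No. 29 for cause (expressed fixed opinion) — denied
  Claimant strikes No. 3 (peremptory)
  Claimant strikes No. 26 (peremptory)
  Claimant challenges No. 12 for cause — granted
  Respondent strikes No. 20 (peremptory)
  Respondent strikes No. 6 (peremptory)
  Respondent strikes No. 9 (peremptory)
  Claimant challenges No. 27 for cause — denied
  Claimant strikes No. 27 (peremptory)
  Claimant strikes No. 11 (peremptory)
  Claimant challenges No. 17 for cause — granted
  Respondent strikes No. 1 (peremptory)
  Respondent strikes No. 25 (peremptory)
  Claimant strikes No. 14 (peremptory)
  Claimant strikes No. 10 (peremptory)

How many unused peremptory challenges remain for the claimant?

Claimant allotment: 8 base + 2 multi-party = 10.
Claimant peremptories used: #24, #3, #26, #27, #11, #14, #10 — 7 (for-cause on #29, #29, #12, #27, #17 don't count).
Remaining: 10 − 7 = 3.

3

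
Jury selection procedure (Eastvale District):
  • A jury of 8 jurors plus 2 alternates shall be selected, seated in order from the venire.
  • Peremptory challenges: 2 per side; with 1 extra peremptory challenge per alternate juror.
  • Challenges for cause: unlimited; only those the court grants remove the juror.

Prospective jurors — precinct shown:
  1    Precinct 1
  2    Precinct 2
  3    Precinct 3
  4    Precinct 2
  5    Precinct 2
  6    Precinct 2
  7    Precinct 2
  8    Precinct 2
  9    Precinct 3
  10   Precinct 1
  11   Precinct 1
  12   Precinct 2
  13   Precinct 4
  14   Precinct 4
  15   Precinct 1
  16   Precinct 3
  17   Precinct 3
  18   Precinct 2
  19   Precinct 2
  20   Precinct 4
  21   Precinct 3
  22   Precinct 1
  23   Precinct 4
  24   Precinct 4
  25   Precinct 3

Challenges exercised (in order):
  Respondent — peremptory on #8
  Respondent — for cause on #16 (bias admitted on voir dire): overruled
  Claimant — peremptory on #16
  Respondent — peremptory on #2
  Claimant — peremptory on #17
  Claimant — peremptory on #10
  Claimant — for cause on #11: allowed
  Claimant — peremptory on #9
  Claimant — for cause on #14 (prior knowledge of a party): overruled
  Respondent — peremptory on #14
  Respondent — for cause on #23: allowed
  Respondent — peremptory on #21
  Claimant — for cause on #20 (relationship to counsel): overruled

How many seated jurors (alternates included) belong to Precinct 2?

6

Removed: #2, #8, #9, #10, #11, #14, #16, #17, #21, #23.
Seated (10 incl. alternates): #1, #3, #4, #5, #6, #7, #12, #13, #15, #18.
Of those, in Precinct 2: #4, #5, #6, #7, #12, #18 → 6.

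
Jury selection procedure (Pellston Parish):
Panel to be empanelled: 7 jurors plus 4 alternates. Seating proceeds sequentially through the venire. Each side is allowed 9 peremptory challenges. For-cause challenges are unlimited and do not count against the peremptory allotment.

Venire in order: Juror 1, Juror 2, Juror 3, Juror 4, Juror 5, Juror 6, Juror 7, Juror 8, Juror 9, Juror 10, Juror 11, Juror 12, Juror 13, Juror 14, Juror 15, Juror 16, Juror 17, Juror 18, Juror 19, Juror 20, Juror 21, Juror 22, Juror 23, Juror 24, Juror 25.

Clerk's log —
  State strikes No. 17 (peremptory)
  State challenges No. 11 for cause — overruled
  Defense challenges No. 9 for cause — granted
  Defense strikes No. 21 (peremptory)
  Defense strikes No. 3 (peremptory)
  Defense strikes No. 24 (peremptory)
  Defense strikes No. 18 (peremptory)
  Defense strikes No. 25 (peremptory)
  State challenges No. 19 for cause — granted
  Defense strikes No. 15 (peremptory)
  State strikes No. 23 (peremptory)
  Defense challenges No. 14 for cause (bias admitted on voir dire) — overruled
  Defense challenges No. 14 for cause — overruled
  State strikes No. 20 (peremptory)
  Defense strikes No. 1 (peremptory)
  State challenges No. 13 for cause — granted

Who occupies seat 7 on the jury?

Removed: #1, #3, #9, #13, #15, #17, #18, #19, #20, #21, #23, #24, #25. (#11, #14 stay — for-cause denied.)
Seating in order: seats 1–7 → #2, #4, #5, #6, #7, #8, #10; alternates → #11, #12, #14, #16.
So seat 7 is #10.

10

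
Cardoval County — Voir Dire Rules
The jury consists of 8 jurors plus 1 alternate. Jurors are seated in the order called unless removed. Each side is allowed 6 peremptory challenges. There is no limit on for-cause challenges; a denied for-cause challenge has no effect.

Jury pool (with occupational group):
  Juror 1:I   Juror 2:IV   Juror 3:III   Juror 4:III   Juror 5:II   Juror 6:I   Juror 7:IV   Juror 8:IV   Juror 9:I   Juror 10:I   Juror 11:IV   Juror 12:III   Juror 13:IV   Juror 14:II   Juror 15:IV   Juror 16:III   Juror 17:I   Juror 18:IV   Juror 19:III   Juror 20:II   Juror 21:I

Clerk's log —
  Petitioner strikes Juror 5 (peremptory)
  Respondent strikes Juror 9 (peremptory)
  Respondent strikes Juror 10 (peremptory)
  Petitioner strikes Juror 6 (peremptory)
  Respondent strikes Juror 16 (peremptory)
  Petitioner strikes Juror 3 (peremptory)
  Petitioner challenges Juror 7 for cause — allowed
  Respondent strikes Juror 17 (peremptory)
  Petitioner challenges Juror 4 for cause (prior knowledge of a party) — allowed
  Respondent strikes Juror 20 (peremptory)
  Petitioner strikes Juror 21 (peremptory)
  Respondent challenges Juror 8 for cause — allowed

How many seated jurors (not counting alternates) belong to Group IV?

Removed: #3, #4, #5, #6, #7, #8, #9, #10, #16, #17, #20, #21.
Seated jurors 1–8: #1, #2, #11, #12, #13, #14, #15, #18 (alternates #19 not counted).
Of those, in Group IV: #2, #11, #13, #15, #18 → 5.

5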